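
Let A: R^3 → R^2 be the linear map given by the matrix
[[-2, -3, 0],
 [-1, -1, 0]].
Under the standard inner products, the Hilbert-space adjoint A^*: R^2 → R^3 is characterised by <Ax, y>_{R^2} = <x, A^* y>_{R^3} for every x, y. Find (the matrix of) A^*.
A^* = A^T =
[[-2, -1],
 [-3, -1],
 [0, 0]]

For real matrices with standard dot products, the defining identity <Ax, y> = <x, A^* y> gives (Ax)^T y = x^T (A^*) y, i.e. x^T A^T y = x^T (A^*) y. Since this holds for all x, y, we must have A^* = A^T. Therefore
A^* =
[[-2, -1],
 [-3, -1],
 [0, 0]].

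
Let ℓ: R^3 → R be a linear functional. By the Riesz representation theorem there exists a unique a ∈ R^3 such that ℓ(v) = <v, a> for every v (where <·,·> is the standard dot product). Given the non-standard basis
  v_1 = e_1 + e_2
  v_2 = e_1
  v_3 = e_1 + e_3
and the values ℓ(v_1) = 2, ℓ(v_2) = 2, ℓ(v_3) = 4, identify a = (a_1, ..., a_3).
a = (2, 0, 2)

Write a = (a_1, ..., a_3) in the standard basis. For each basis vector v_i, ℓ(v_i) = <v_i, a> is a linear equation in the a_j's. Collect the n equations into a matrix system V a = ℓ, where row i of V is v_i (expressed in the standard basis). Since V is invertible (lower-triangular with 1s on the diagonal, up to permutation), solve by back-substitution:
  V =
[[1, 1, 0],
 [1, 0, 0],
 [1, 0, 1]]
  V a = (2, 2, 4)
Solving gives a = (2, 0, 2).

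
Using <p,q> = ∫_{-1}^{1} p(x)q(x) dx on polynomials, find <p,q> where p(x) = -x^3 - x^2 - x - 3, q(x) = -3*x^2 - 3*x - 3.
<p,q> = 152/5

Expand the product: p(x)·q(x) = 3*x^5 + 6*x^4 + 9*x^3 + 15*x^2 + 12*x + 9.
∫_{-1}^{1} of each monomial x^k gives [2/(k+1) if k even, 0 if k odd]. Integrating term-by-term (or equivalently evaluating the antiderivative F(x) = x^6/2 + 6*x^5/5 + 9*x^4/4 + 5*x^3 + 6*x^2 + 9*x at the endpoints):
  F(1) − F(−1) = 479/20 − (-129/20) = 152/5.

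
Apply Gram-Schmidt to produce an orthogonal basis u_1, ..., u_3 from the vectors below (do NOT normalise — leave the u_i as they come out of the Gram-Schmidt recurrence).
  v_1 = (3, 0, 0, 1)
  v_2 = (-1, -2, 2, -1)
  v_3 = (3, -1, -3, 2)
Orthogonal basis:
  u_1 = (3, 0, 0, 1)
  u_2 = (1/5, -2, 2, -3/5)
  u_3 = (-4/21, -44/21, -40/21, 4/7)

Apply the Gram-Schmidt recurrence
  u_1 = v_1
  u_i = v_i − Σ_{j<i} ((v_i · u_j) / (u_j · u_j)) · u_j.

Step by step this gives:
  u_1 = (3, 0, 0, 1)
  u_2 = (1/5, -2, 2, -3/5)
  u_3 = (-4/21, -44/21, -40/21, 4/7)

Orthogonality check:
  u_2 · u_1 = 0 (should be 0)
  u_3 · u_1 = 0 (should be 0)
  u_3 · u_2 = 0 (should be 0)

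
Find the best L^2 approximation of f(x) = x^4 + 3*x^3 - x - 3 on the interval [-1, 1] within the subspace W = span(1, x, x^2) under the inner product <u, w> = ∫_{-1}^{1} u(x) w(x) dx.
g(x) = 6*x^2/7 + 4*x/5 - 108/35

The best approximation g ∈ W is the orthogonal projection of f onto W. Writing g = a_0 + a_1 x + a_2 x^2, the coefficients solve the normal equations G · a = b where
  G_{ij} = <φ_i, φ_j> and b_i = <f, φ_i>, with φ_0 = 1, φ_1 = x, φ_2 = x^2.
G =
  [2, 0, 2/3]
  [0, 2/3, 0]
  [2/3, 0, 2/5],
b = (-28/5, 8/15, -12/7).
Solving gives a_0 = -108/35, a_1 = 4/5, a_2 = 6/7, so
  g(x) = 6*x^2/7 + 4*x/5 - 108/35.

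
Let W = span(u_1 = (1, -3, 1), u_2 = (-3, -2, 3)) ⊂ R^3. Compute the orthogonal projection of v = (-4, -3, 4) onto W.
proj_W(v) = (-405/103, -303/103, 423/103)

Set up U = [u_1 | ... | u_2] ∈ R^(3×2). The projector onto W = col(U) is P = U (U^T U)^(-1) U^T.
Compute U^T U =
  [11, 6]
  [6, 22],
and U^T v = (9, 30).
Solve U^T U · c = U^T v for the coefficients: c = (9/103, 138/103). The projection is proj_W(v) = U c.
Check: (v - proj_W(v)) · u_1 = 0  (should be 0).
Check: (v - proj_W(v)) · u_2 = 0  (should be 0).
Result: proj_W(v) = (-405/103, -303/103, 423/103).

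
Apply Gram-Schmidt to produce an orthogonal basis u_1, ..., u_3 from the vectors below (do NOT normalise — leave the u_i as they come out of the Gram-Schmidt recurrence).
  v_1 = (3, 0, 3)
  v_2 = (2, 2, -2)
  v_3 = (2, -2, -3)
Orthogonal basis:
  u_1 = (3, 0, 3)
  u_2 = (2, 2, -2)
  u_3 = (3/2, -3, -3/2)

Apply the Gram-Schmidt recurrence
  u_1 = v_1
  u_i = v_i − Σ_{j<i} ((v_i · u_j) / (u_j · u_j)) · u_j.

Step by step this gives:
  u_1 = (3, 0, 3)
  u_2 = (2, 2, -2)
  u_3 = (3/2, -3, -3/2)

Orthogonality check:
  u_2 · u_1 = 0 (should be 0)
  u_3 · u_1 = 0 (should be 0)
  u_3 · u_2 = 0 (should be 0)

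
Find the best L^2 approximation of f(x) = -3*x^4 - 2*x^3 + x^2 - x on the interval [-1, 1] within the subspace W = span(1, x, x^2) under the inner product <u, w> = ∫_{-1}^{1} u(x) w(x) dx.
g(x) = -11*x^2/7 - 11*x/5 + 9/35

The best approximation g ∈ W is the orthogonal projection of f onto W. Writing g = a_0 + a_1 x + a_2 x^2, the coefficients solve the normal equations G · a = b where
  G_{ij} = <φ_i, φ_j> and b_i = <f, φ_i>, with φ_0 = 1, φ_1 = x, φ_2 = x^2.
G =
  [2, 0, 2/3]
  [0, 2/3, 0]
  [2/3, 0, 2/5],
b = (-8/15, -22/15, -16/35).
Solving gives a_0 = 9/35, a_1 = -11/5, a_2 = -11/7, so
  g(x) = -11*x^2/7 - 11*x/5 + 9/35.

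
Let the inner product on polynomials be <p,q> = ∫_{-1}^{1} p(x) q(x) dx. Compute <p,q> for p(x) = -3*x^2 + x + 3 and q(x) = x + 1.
<p,q> = 14/3

Expand the product: p(x)·q(x) = -3*x^3 - 2*x^2 + 4*x + 3.
∫_{-1}^{1} of each monomial x^k gives [2/(k+1) if k even, 0 if k odd]. Integrating term-by-term (or equivalently evaluating the antiderivative F(x) = -3*x^4/4 - 2*x^3/3 + 2*x^2 + 3*x at the endpoints):
  F(1) − F(−1) = 43/12 − (-13/12) = 14/3.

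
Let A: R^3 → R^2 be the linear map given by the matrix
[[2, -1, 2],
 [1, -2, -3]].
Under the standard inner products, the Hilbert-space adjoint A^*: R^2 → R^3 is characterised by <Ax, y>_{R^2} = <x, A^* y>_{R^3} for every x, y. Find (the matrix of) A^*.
A^* = A^T =
[[2, 1],
 [-1, -2],
 [2, -3]]

For real matrices with standard dot products, the defining identity <Ax, y> = <x, A^* y> gives (Ax)^T y = x^T (A^*) y, i.e. x^T A^T y = x^T (A^*) y. Since this holds for all x, y, we must have A^* = A^T. Therefore
A^* =
[[2, 1],
 [-1, -2],
 [2, -3]].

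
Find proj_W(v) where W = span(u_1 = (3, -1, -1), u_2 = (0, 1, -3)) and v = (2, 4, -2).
proj_W(v) = (30/53, 41/53, -163/53)

Set up U = [u_1 | ... | u_2] ∈ R^(3×2). The projector onto W = col(U) is P = U (U^T U)^(-1) U^T.
Compute U^T U =
  [11, 2]
  [2, 10],
and U^T v = (4, 10).
Solve U^T U · c = U^T v for the coefficients: c = (10/53, 51/53). The projection is proj_W(v) = U c.
Check: (v - proj_W(v)) · u_1 = 0  (should be 0).
Check: (v - proj_W(v)) · u_2 = 0  (should be 0).
Result: proj_W(v) = (30/53, 41/53, -163/53).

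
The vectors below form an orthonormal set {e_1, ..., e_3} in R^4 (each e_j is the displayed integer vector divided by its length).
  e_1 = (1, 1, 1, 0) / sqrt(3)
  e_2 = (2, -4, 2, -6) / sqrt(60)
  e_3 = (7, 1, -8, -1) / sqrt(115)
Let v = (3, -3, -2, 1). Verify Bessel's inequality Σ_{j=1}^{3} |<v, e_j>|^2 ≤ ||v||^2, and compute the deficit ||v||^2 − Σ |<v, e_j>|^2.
Σ |<v, e_j>|^2 = 273/23; ||v||^2 = 23; deficit = 256/23

Write each e_j = u_j / sqrt(<u_j, u_j>) where u_j is the displayed integer vector. Then <v, e_j> = <v, u_j> / sqrt(<u_j, u_j>), so |<v, e_j>|^2 = <v, u_j>^2 / <u_j, u_j>.
Coefficients: <v, e_1> = -2/sqrt(3), <v, e_2> = 8/sqrt(60), <v, e_3> = 33/sqrt(115).
Square and sum: Σ |<v, e_j>|^2 = 273/23.
Compute ||v||^2 = v·v = 23.
Deficit = 23 − 273/23 = 256/23 ≥ 0, confirming Bessel's inequality. (The deficit equals ||v − Σ <v,e_j> e_j||^2, the squared distance from v to span{e_j}.)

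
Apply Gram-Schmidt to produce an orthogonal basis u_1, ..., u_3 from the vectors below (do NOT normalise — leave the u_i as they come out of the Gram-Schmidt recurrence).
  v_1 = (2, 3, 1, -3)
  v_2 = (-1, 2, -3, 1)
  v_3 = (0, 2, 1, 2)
Orthogonal basis:
  u_1 = (2, 3, 1, -3)
  u_2 = (-19/23, 52/23, -67/23, 17/23)
  u_3 = (29/341, 477/341, 533/341, 674/341)

Apply the Gram-Schmidt recurrence
  u_1 = v_1
  u_i = v_i − Σ_{j<i} ((v_i · u_j) / (u_j · u_j)) · u_j.

Step by step this gives:
  u_1 = (2, 3, 1, -3)
  u_2 = (-19/23, 52/23, -67/23, 17/23)
  u_3 = (29/341, 477/341, 533/341, 674/341)

Orthogonality check:
  u_2 · u_1 = 0 (should be 0)
  u_3 · u_1 = 0 (should be 0)
  u_3 · u_2 = 0 (should be 0)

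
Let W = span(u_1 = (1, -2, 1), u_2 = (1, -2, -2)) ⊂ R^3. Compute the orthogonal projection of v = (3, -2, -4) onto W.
proj_W(v) = (7/5, -14/5, -4)

Set up U = [u_1 | ... | u_2] ∈ R^(3×2). The projector onto W = col(U) is P = U (U^T U)^(-1) U^T.
Compute U^T U =
  [6, 3]
  [3, 9],
and U^T v = (3, 15).
Solve U^T U · c = U^T v for the coefficients: c = (-2/5, 9/5). The projection is proj_W(v) = U c.
Check: (v - proj_W(v)) · u_1 = 0  (should be 0).
Check: (v - proj_W(v)) · u_2 = 0  (should be 0).
Result: proj_W(v) = (7/5, -14/5, -4).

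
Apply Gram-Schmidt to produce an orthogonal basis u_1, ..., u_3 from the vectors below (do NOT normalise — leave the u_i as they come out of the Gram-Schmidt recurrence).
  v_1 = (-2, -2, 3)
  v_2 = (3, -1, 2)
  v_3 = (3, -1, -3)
Orthogonal basis:
  u_1 = (-2, -2, 3)
  u_2 = (55/17, -13/17, 28/17)
  u_3 = (20/117, -20/9, -160/117)

Apply the Gram-Schmidt recurrence
  u_1 = v_1
  u_i = v_i − Σ_{j<i} ((v_i · u_j) / (u_j · u_j)) · u_j.

Step by step this gives:
  u_1 = (-2, -2, 3)
  u_2 = (55/17, -13/17, 28/17)
  u_3 = (20/117, -20/9, -160/117)

Orthogonality check:
  u_2 · u_1 = 0 (should be 0)
  u_3 · u_1 = 0 (should be 0)
  u_3 · u_2 = 0 (should be 0)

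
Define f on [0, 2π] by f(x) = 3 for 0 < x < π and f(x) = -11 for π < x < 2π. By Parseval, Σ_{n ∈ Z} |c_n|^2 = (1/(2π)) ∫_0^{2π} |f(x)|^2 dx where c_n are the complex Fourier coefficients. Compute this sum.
Σ |c_n|^2 = 65

Parseval equates the L^2 energy of f (normalised by 1/(2π)) with the ℓ^2 sum of its Fourier coefficients: (1/(2π)) ∫_0^{2π} |f|^2 = Σ |c_n|^2.
Compute the left side: (1/(2π)) [∫_0^π 3^2 dx + ∫_π^{2π} (-11)^2 dx] = (1/(2π)) · (9π + 121π) = (9 + 121)/2 = 65.
So Σ_{n ∈ Z} |c_n|^2 = 65.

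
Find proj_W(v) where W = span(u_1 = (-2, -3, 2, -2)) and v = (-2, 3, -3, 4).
proj_W(v) = (38/21, 19/7, -38/21, 38/21)

Set up U = [u_1 | ... | u_1] ∈ R^(4×1). The projector onto W = col(U) is P = U (U^T U)^(-1) U^T.
Compute U^T U =
  [21],
and U^T v = (-19).
Solve U^T U · c = U^T v for the coefficients: c = (-19/21). The projection is proj_W(v) = U c.
Check: (v - proj_W(v)) · u_1 = 0  (should be 0).
Result: proj_W(v) = (38/21, 19/7, -38/21, 38/21).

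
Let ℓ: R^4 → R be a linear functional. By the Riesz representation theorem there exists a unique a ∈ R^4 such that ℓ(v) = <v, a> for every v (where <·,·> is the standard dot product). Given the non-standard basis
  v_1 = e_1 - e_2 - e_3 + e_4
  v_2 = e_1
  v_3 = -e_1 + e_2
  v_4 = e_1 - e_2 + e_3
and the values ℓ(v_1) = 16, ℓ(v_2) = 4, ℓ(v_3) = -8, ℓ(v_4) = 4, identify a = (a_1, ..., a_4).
a = (4, -4, -4, 4)

Write a = (a_1, ..., a_4) in the standard basis. For each basis vector v_i, ℓ(v_i) = <v_i, a> is a linear equation in the a_j's. Collect the n equations into a matrix system V a = ℓ, where row i of V is v_i (expressed in the standard basis). Since V is invertible (lower-triangular with 1s on the diagonal, up to permutation), solve by back-substitution:
  V =
[[1, -1, -1, 1],
 [1, 0, 0, 0],
 [-1, 1, 0, 0],
 [1, -1, 1, 0]]
  V a = (16, 4, -8, 4)
Solving gives a = (4, -4, -4, 4).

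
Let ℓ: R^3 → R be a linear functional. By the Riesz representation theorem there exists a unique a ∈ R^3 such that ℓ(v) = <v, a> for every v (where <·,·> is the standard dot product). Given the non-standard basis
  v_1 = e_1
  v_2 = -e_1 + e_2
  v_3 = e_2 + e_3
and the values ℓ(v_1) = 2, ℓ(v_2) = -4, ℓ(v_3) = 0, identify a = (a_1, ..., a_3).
a = (2, -2, 2)

Write a = (a_1, ..., a_3) in the standard basis. For each basis vector v_i, ℓ(v_i) = <v_i, a> is a linear equation in the a_j's. Collect the n equations into a matrix system V a = ℓ, where row i of V is v_i (expressed in the standard basis). Since V is invertible (lower-triangular with 1s on the diagonal, up to permutation), solve by back-substitution:
  V =
[[1, 0, 0],
 [-1, 1, 0],
 [0, 1, 1]]
  V a = (2, -4, 0)
Solving gives a = (2, -2, 2).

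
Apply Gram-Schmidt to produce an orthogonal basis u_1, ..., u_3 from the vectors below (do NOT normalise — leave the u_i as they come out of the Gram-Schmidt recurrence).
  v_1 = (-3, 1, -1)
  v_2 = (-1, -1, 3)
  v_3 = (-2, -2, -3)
Orthogonal basis:
  u_1 = (-3, 1, -1)
  u_2 = (-14/11, -10/11, 32/11)
  u_3 = (-3/5, -3, -6/5)

Apply the Gram-Schmidt recurrence
  u_1 = v_1
  u_i = v_i − Σ_{j<i} ((v_i · u_j) / (u_j · u_j)) · u_j.

Step by step this gives:
  u_1 = (-3, 1, -1)
  u_2 = (-14/11, -10/11, 32/11)
  u_3 = (-3/5, -3, -6/5)

Orthogonality check:
  u_2 · u_1 = 0 (should be 0)
  u_3 · u_1 = 0 (should be 0)
  u_3 · u_2 = 0 (should be 0)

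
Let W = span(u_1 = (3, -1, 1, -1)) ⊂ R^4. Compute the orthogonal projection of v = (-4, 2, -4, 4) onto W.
proj_W(v) = (-11/2, 11/6, -11/6, 11/6)

Set up U = [u_1 | ... | u_1] ∈ R^(4×1). The projector onto W = col(U) is P = U (U^T U)^(-1) U^T.
Compute U^T U =
  [12],
and U^T v = (-22).
Solve U^T U · c = U^T v for the coefficients: c = (-11/6). The projection is proj_W(v) = U c.
Check: (v - proj_W(v)) · u_1 = 0  (should be 0).
Result: proj_W(v) = (-11/2, 11/6, -11/6, 11/6).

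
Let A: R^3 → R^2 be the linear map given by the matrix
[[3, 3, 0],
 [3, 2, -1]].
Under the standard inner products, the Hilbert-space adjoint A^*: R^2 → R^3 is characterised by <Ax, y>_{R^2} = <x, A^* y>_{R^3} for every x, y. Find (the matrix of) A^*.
A^* = A^T =
[[3, 3],
 [3, 2],
 [0, -1]]

For real matrices with standard dot products, the defining identity <Ax, y> = <x, A^* y> gives (Ax)^T y = x^T (A^*) y, i.e. x^T A^T y = x^T (A^*) y. Since this holds for all x, y, we must have A^* = A^T. Therefore
A^* =
[[3, 3],
 [3, 2],
 [0, -1]].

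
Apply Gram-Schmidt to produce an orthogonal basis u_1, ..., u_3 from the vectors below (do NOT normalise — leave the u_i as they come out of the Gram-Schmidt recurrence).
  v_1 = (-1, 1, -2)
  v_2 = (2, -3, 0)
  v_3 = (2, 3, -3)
Orthogonal basis:
  u_1 = (-1, 1, -2)
  u_2 = (7/6, -13/6, -5/3)
  u_3 = (162/53, 108/53, -27/53)

Apply the Gram-Schmidt recurrence
  u_1 = v_1
  u_i = v_i − Σ_{j<i} ((v_i · u_j) / (u_j · u_j)) · u_j.

Step by step this gives:
  u_1 = (-1, 1, -2)
  u_2 = (7/6, -13/6, -5/3)
  u_3 = (162/53, 108/53, -27/53)

Orthogonality check:
  u_2 · u_1 = 0 (should be 0)
  u_3 · u_1 = 0 (should be 0)
  u_3 · u_2 = 0 (should be 0)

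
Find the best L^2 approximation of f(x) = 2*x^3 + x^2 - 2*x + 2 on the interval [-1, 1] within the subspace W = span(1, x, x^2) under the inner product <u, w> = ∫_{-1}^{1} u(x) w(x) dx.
g(x) = x^2 - 4*x/5 + 2

The best approximation g ∈ W is the orthogonal projection of f onto W. Writing g = a_0 + a_1 x + a_2 x^2, the coefficients solve the normal equations G · a = b where
  G_{ij} = <φ_i, φ_j> and b_i = <f, φ_i>, with φ_0 = 1, φ_1 = x, φ_2 = x^2.
G =
  [2, 0, 2/3]
  [0, 2/3, 0]
  [2/3, 0, 2/5],
b = (14/3, -8/15, 26/15).
Solving gives a_0 = 2, a_1 = -4/5, a_2 = 1, so
  g(x) = x^2 - 4*x/5 + 2.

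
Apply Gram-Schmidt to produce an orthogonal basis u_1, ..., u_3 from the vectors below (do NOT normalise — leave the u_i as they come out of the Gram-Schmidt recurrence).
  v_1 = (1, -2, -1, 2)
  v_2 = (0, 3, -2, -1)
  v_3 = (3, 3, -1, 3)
Orthogonal basis:
  u_1 = (1, -2, -1, 2)
  u_2 = (3/5, 9/5, -13/5, 1/5)
  u_3 = (2, 2, 2, 2)

Apply the Gram-Schmidt recurrence
  u_1 = v_1
  u_i = v_i − Σ_{j<i} ((v_i · u_j) / (u_j · u_j)) · u_j.

Step by step this gives:
  u_1 = (1, -2, -1, 2)
  u_2 = (3/5, 9/5, -13/5, 1/5)
  u_3 = (2, 2, 2, 2)

Orthogonality check:
  u_2 · u_1 = 0 (should be 0)
  u_3 · u_1 = 0 (should be 0)
  u_3 · u_2 = 0 (should be 0)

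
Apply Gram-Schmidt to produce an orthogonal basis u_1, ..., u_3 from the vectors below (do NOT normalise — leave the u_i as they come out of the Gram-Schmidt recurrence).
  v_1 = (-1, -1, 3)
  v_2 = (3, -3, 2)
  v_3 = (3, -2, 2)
Orthogonal basis:
  u_1 = (-1, -1, 3)
  u_2 = (39/11, -27/11, 4/11)
  u_3 = (77/206, 121/206, 33/103)

Apply the Gram-Schmidt recurrence
  u_1 = v_1
  u_i = v_i − Σ_{j<i} ((v_i · u_j) / (u_j · u_j)) · u_j.

Step by step this gives:
  u_1 = (-1, -1, 3)
  u_2 = (39/11, -27/11, 4/11)
  u_3 = (77/206, 121/206, 33/103)

Orthogonality check:
  u_2 · u_1 = 0 (should be 0)
  u_3 · u_1 = 0 (should be 0)
  u_3 · u_2 = 0 (should be 0)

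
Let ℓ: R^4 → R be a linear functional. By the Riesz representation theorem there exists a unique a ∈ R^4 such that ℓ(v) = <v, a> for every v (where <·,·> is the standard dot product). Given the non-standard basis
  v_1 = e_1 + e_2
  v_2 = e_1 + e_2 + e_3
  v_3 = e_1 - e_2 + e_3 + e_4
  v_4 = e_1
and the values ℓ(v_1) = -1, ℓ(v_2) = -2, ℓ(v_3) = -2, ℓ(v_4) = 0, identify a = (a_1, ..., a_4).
a = (0, -1, -1, -2)

Write a = (a_1, ..., a_4) in the standard basis. For each basis vector v_i, ℓ(v_i) = <v_i, a> is a linear equation in the a_j's. Collect the n equations into a matrix system V a = ℓ, where row i of V is v_i (expressed in the standard basis). Since V is invertible (lower-triangular with 1s on the diagonal, up to permutation), solve by back-substitution:
  V =
[[1, 1, 0, 0],
 [1, 1, 1, 0],
 [1, -1, 1, 1],
 [1, 0, 0, 0]]
  V a = (-1, -2, -2, 0)
Solving gives a = (0, -1, -1, -2).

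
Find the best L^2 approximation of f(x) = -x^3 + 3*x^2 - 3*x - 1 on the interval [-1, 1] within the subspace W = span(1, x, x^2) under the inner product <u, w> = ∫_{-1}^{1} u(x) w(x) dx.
g(x) = 3*x^2 - 18*x/5 - 1

The best approximation g ∈ W is the orthogonal projection of f onto W. Writing g = a_0 + a_1 x + a_2 x^2, the coefficients solve the normal equations G · a = b where
  G_{ij} = <φ_i, φ_j> and b_i = <f, φ_i>, with φ_0 = 1, φ_1 = x, φ_2 = x^2.
G =
  [2, 0, 2/3]
  [0, 2/3, 0]
  [2/3, 0, 2/5],
b = (0, -12/5, 8/15).
Solving gives a_0 = -1, a_1 = -18/5, a_2 = 3, so
  g(x) = 3*x^2 - 18*x/5 - 1.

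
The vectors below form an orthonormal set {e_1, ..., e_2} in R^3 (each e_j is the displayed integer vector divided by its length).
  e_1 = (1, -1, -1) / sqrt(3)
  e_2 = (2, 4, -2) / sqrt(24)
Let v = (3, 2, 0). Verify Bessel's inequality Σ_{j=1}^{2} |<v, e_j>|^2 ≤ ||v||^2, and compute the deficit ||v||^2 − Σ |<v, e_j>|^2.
Σ |<v, e_j>|^2 = 17/2; ||v||^2 = 13; deficit = 9/2

Write each e_j = u_j / sqrt(<u_j, u_j>) where u_j is the displayed integer vector. Then <v, e_j> = <v, u_j> / sqrt(<u_j, u_j>), so |<v, e_j>|^2 = <v, u_j>^2 / <u_j, u_j>.
Coefficients: <v, e_1> = 1/sqrt(3), <v, e_2> = 14/sqrt(24).
Square and sum: Σ |<v, e_j>|^2 = 17/2.
Compute ||v||^2 = v·v = 13.
Deficit = 13 − 17/2 = 9/2 ≥ 0, confirming Bessel's inequality. (The deficit equals ||v − Σ <v,e_j> e_j||^2, the squared distance from v to span{e_j}.)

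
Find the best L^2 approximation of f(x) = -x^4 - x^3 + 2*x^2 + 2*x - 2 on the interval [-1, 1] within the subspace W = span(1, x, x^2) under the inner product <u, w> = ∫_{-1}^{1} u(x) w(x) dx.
g(x) = 8*x^2/7 + 7*x/5 - 67/35

The best approximation g ∈ W is the orthogonal projection of f onto W. Writing g = a_0 + a_1 x + a_2 x^2, the coefficients solve the normal equations G · a = b where
  G_{ij} = <φ_i, φ_j> and b_i = <f, φ_i>, with φ_0 = 1, φ_1 = x, φ_2 = x^2.
G =
  [2, 0, 2/3]
  [0, 2/3, 0]
  [2/3, 0, 2/5],
b = (-46/15, 14/15, -86/105).
Solving gives a_0 = -67/35, a_1 = 7/5, a_2 = 8/7, so
  g(x) = 8*x^2/7 + 7*x/5 - 67/35.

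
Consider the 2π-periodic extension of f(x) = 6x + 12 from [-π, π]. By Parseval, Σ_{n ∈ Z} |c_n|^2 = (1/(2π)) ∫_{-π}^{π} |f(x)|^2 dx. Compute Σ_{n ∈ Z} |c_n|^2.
Σ |c_n|^2 = 12π^2 + 144

Expand and integrate term by term over [-π, π]:
  ∫ (6x)^2 dx = 36·(2π^3/3); ∫ 2·6·(12)·x dx = 0 (odd integrand); ∫ 12^2 dx = 144·2π.
So (1/(2π)) ∫_{-π}^{π} (6x + 12)^2 dx = 36π^2/3 + 144 = 12π^2 + 144.
Parseval ⇒ Σ |c_n|^2 = 12π^2 + 144.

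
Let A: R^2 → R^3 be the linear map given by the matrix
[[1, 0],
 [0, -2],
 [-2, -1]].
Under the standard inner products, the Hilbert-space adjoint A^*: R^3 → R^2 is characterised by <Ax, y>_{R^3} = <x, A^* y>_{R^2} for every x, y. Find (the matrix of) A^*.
A^* = A^T =
[[1, 0, -2],
 [0, -2, -1]]

For real matrices with standard dot products, the defining identity <Ax, y> = <x, A^* y> gives (Ax)^T y = x^T (A^*) y, i.e. x^T A^T y = x^T (A^*) y. Since this holds for all x, y, we must have A^* = A^T. Therefore
A^* =
[[1, 0, -2],
 [0, -2, -1]].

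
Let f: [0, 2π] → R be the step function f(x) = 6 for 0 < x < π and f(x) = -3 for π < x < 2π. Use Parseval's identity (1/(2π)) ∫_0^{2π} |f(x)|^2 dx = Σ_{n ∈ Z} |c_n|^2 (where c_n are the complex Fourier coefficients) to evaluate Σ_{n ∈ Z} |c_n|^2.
Σ |c_n|^2 = 45/2

Parseval equates the L^2 energy of f (normalised by 1/(2π)) with the ℓ^2 sum of its Fourier coefficients: (1/(2π)) ∫_0^{2π} |f|^2 = Σ |c_n|^2.
Compute the left side: (1/(2π)) [∫_0^π 6^2 dx + ∫_π^{2π} (-3)^2 dx] = (1/(2π)) · (36π + 9π) = (36 + 9)/2 = 45/2.
So Σ_{n ∈ Z} |c_n|^2 = 45/2.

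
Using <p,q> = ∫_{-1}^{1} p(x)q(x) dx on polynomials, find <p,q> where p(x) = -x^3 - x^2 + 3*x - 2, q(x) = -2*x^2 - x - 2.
<p,q> = 56/5

Expand the product: p(x)·q(x) = 2*x^5 + 3*x^4 - 3*x^3 + 3*x^2 - 4*x + 4.
∫_{-1}^{1} of each monomial x^k gives [2/(k+1) if k even, 0 if k odd]. Integrating term-by-term (or equivalently evaluating the antiderivative F(x) = x^6/3 + 3*x^5/5 - 3*x^4/4 + x^3 - 2*x^2 + 4*x at the endpoints):
  F(1) − F(−1) = 191/60 − (-481/60) = 56/5.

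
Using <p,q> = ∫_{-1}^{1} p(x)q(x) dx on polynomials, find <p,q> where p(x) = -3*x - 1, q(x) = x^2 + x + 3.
<p,q> = -26/3

Expand the product: p(x)·q(x) = -3*x^3 - 4*x^2 - 10*x - 3.
∫_{-1}^{1} of each monomial x^k gives [2/(k+1) if k even, 0 if k odd]. Integrating term-by-term (or equivalently evaluating the antiderivative F(x) = -3*x^4/4 - 4*x^3/3 - 5*x^2 - 3*x at the endpoints):
  F(1) − F(−1) = -121/12 − (-17/12) = -26/3.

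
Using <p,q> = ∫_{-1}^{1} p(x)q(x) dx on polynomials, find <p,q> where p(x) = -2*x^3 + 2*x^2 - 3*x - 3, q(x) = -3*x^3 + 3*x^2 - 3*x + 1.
<p,q> = 572/105

Expand the product: p(x)·q(x) = 6*x^6 - 12*x^5 + 21*x^4 - 8*x^3 + 2*x^2 + 6*x - 3.
∫_{-1}^{1} of each monomial x^k gives [2/(k+1) if k even, 0 if k odd]. Integrating term-by-term (or equivalently evaluating the antiderivative F(x) = 6*x^7/7 - 2*x^6 + 21*x^5/5 - 2*x^4 + 2*x^3/3 + 3*x^2 - 3*x at the endpoints):
  F(1) − F(−1) = 181/105 − (-391/105) = 572/105.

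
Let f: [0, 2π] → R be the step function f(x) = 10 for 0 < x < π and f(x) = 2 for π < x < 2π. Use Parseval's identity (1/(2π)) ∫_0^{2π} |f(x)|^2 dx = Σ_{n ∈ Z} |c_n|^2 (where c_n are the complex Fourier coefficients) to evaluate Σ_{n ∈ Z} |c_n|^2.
Σ |c_n|^2 = 52

Parseval equates the L^2 energy of f (normalised by 1/(2π)) with the ℓ^2 sum of its Fourier coefficients: (1/(2π)) ∫_0^{2π} |f|^2 = Σ |c_n|^2.
Compute the left side: (1/(2π)) [∫_0^π 10^2 dx + ∫_π^{2π} 2^2 dx] = (1/(2π)) · (100π + 4π) = (100 + 4)/2 = 52.
So Σ_{n ∈ Z} |c_n|^2 = 52.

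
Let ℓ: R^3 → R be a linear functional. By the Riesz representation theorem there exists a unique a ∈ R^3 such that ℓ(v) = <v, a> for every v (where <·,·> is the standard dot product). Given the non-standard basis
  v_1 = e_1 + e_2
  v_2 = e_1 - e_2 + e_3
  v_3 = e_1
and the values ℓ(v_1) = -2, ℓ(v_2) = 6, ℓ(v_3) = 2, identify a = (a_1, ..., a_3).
a = (2, -4, 0)

Write a = (a_1, ..., a_3) in the standard basis. For each basis vector v_i, ℓ(v_i) = <v_i, a> is a linear equation in the a_j's. Collect the n equations into a matrix system V a = ℓ, where row i of V is v_i (expressed in the standard basis). Since V is invertible (lower-triangular with 1s on the diagonal, up to permutation), solve by back-substitution:
  V =
[[1, 1, 0],
 [1, -1, 1],
 [1, 0, 0]]
  V a = (-2, 6, 2)
Solving gives a = (2, -4, 0).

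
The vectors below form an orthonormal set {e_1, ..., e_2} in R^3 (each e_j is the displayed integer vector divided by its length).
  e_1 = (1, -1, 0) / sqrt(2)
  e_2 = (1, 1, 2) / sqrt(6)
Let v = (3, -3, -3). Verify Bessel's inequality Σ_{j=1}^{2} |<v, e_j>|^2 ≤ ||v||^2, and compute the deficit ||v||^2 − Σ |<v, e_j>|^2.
Σ |<v, e_j>|^2 = 24; ||v||^2 = 27; deficit = 3

Write each e_j = u_j / sqrt(<u_j, u_j>) where u_j is the displayed integer vector. Then <v, e_j> = <v, u_j> / sqrt(<u_j, u_j>), so |<v, e_j>|^2 = <v, u_j>^2 / <u_j, u_j>.
Coefficients: <v, e_1> = 6/sqrt(2), <v, e_2> = -6/sqrt(6).
Square and sum: Σ |<v, e_j>|^2 = 24.
Compute ||v||^2 = v·v = 27.
Deficit = 27 − 24 = 3 ≥ 0, confirming Bessel's inequality. (The deficit equals ||v − Σ <v,e_j> e_j||^2, the squared distance from v to span{e_j}.)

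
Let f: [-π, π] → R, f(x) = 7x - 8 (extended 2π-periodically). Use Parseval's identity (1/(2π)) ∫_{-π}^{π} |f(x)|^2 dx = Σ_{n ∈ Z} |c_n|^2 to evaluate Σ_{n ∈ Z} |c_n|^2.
Σ |c_n|^2 = 49π^2/3 + 64

Expand and integrate term by term over [-π, π]:
  ∫ (7x)^2 dx = 49·(2π^3/3); ∫ 2·7·(-8)·x dx = 0 (odd integrand); ∫ (-8)^2 dx = 64·2π.
So (1/(2π)) ∫_{-π}^{π} (7x - 8)^2 dx = 49π^2/3 + 64 = 49π^2/3 + 64.
Parseval ⇒ Σ |c_n|^2 = 49π^2/3 + 64.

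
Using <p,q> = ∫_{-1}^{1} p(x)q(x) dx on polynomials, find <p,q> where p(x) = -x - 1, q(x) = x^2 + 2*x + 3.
<p,q> = -8

Expand the product: p(x)·q(x) = -x^3 - 3*x^2 - 5*x - 3.
∫_{-1}^{1} of each monomial x^k gives [2/(k+1) if k even, 0 if k odd]. Integrating term-by-term (or equivalently evaluating the antiderivative F(x) = -x^4/4 - x^3 - 5*x^2/2 - 3*x at the endpoints):
  F(1) − F(−1) = -27/4 − (5/4) = -8.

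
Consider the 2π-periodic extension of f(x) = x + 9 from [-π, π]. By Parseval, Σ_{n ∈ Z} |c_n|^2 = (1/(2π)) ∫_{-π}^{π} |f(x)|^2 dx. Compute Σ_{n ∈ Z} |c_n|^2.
Σ |c_n|^2 = π^2/3 + 81

Expand and integrate term by term over [-π, π]:
  ∫ (x)^2 dx = 1·(2π^3/3); ∫ 2·1·(9)·x dx = 0 (odd integrand); ∫ 9^2 dx = 81·2π.
So (1/(2π)) ∫_{-π}^{π} (x + 9)^2 dx = 1π^2/3 + 81 = π^2/3 + 81.
Parseval ⇒ Σ |c_n|^2 = π^2/3 + 81.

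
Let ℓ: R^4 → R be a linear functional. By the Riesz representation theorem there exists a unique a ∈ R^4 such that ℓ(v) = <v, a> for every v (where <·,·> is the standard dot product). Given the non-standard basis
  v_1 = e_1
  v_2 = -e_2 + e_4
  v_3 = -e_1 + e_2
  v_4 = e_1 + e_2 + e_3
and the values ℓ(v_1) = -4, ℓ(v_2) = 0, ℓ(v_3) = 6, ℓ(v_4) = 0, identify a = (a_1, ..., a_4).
a = (-4, 2, 2, 2)

Write a = (a_1, ..., a_4) in the standard basis. For each basis vector v_i, ℓ(v_i) = <v_i, a> is a linear equation in the a_j's. Collect the n equations into a matrix system V a = ℓ, where row i of V is v_i (expressed in the standard basis). Since V is invertible (lower-triangular with 1s on the diagonal, up to permutation), solve by back-substitution:
  V =
[[1, 0, 0, 0],
 [0, -1, 0, 1],
 [-1, 1, 0, 0],
 [1, 1, 1, 0]]
  V a = (-4, 0, 6, 0)
Solving gives a = (-4, 2, 2, 2).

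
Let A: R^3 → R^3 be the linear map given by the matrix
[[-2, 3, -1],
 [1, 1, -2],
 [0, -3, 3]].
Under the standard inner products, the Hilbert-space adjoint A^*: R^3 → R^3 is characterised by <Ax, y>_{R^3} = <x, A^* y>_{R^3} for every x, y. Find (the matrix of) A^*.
A^* = A^T =
[[-2, 1, 0],
 [3, 1, -3],
 [-1, -2, 3]]

For real matrices with standard dot products, the defining identity <Ax, y> = <x, A^* y> gives (Ax)^T y = x^T (A^*) y, i.e. x^T A^T y = x^T (A^*) y. Since this holds for all x, y, we must have A^* = A^T. Therefore
A^* =
[[-2, 1, 0],
 [3, 1, -3],
 [-1, -2, 3]].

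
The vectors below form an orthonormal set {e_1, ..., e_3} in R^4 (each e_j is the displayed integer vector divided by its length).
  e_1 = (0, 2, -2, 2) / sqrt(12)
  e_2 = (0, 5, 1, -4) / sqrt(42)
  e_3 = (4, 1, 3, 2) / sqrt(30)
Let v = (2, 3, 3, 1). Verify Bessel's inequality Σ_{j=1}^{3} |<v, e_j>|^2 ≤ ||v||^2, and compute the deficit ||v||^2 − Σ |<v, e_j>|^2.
Σ |<v, e_j>|^2 = 317/15; ||v||^2 = 23; deficit = 28/15

Write each e_j = u_j / sqrt(<u_j, u_j>) where u_j is the displayed integer vector. Then <v, e_j> = <v, u_j> / sqrt(<u_j, u_j>), so |<v, e_j>|^2 = <v, u_j>^2 / <u_j, u_j>.
Coefficients: <v, e_1> = 2/sqrt(12), <v, e_2> = 14/sqrt(42), <v, e_3> = 22/sqrt(30).
Square and sum: Σ |<v, e_j>|^2 = 317/15.
Compute ||v||^2 = v·v = 23.
Deficit = 23 − 317/15 = 28/15 ≥ 0, confirming Bessel's inequality. (The deficit equals ||v − Σ <v,e_j> e_j||^2, the squared distance from v to span{e_j}.)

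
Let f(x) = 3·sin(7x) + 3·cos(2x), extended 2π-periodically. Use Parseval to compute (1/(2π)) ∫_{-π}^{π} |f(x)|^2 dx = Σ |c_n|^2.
Σ |c_n|^2 = 9

Expand |f|^2 and use orthogonality of {sin(nx), cos(mx)} on [-π, π]:
  ∫_{-π}^{π} sin(nx)^2 dx = π, ∫ cos(mx)^2 dx = π, and cross terms integrate to 0.
So ∫_{-π}^{π} f(x)^2 dx = 3^2 · π + 3^2 · π = (9 + 9)π.
Divide by 2π: (9 + 9)/2 = 9.
By Parseval, this equals Σ |c_n|^2.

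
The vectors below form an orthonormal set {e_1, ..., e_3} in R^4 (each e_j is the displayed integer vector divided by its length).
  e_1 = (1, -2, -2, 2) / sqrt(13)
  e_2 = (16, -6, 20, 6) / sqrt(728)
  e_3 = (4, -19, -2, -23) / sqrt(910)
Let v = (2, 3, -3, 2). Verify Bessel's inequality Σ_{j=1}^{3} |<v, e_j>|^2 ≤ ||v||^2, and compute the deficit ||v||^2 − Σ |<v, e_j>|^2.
Σ |<v, e_j>|^2 = 849/65; ||v||^2 = 26; deficit = 841/65

Write each e_j = u_j / sqrt(<u_j, u_j>) where u_j is the displayed integer vector. Then <v, e_j> = <v, u_j> / sqrt(<u_j, u_j>), so |<v, e_j>|^2 = <v, u_j>^2 / <u_j, u_j>.
Coefficients: <v, e_1> = 6/sqrt(13), <v, e_2> = -34/sqrt(728), <v, e_3> = -89/sqrt(910).
Square and sum: Σ |<v, e_j>|^2 = 849/65.
Compute ||v||^2 = v·v = 26.
Deficit = 26 − 849/65 = 841/65 ≥ 0, confirming Bessel's inequality. (The deficit equals ||v − Σ <v,e_j> e_j||^2, the squared distance from v to span{e_j}.)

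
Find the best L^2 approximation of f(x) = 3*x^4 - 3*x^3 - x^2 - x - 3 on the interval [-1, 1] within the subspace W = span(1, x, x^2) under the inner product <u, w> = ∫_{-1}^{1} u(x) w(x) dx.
g(x) = 11*x^2/7 - 14*x/5 - 114/35

The best approximation g ∈ W is the orthogonal projection of f onto W. Writing g = a_0 + a_1 x + a_2 x^2, the coefficients solve the normal equations G · a = b where
  G_{ij} = <φ_i, φ_j> and b_i = <f, φ_i>, with φ_0 = 1, φ_1 = x, φ_2 = x^2.
G =
  [2, 0, 2/3]
  [0, 2/3, 0]
  [2/3, 0, 2/5],
b = (-82/15, -28/15, -54/35).
Solving gives a_0 = -114/35, a_1 = -14/5, a_2 = 11/7, so
  g(x) = 11*x^2/7 - 14*x/5 - 114/35.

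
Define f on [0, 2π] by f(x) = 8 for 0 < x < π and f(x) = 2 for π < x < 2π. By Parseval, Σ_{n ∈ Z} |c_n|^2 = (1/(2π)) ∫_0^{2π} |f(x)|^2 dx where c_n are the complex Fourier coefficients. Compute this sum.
Σ |c_n|^2 = 34

Parseval equates the L^2 energy of f (normalised by 1/(2π)) with the ℓ^2 sum of its Fourier coefficients: (1/(2π)) ∫_0^{2π} |f|^2 = Σ |c_n|^2.
Compute the left side: (1/(2π)) [∫_0^π 8^2 dx + ∫_π^{2π} 2^2 dx] = (1/(2π)) · (64π + 4π) = (64 + 4)/2 = 34.
So Σ_{n ∈ Z} |c_n|^2 = 34.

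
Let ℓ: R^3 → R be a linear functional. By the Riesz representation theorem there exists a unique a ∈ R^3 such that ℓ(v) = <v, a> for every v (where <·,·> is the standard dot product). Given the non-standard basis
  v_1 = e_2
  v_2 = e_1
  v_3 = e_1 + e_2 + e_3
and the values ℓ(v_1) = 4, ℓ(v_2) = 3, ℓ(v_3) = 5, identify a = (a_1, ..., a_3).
a = (3, 4, -2)

Write a = (a_1, ..., a_3) in the standard basis. For each basis vector v_i, ℓ(v_i) = <v_i, a> is a linear equation in the a_j's. Collect the n equations into a matrix system V a = ℓ, where row i of V is v_i (expressed in the standard basis). Since V is invertible (lower-triangular with 1s on the diagonal, up to permutation), solve by back-substitution:
  V =
[[0, 1, 0],
 [1, 0, 0],
 [1, 1, 1]]
  V a = (4, 3, 5)
Solving gives a = (3, 4, -2).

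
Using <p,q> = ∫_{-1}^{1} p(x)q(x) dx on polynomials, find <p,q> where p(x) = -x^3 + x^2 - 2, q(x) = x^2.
<p,q> = -14/15

Expand the product: p(x)·q(x) = -x^5 + x^4 - 2*x^2.
∫_{-1}^{1} of each monomial x^k gives [2/(k+1) if k even, 0 if k odd]. Integrating term-by-term (or equivalently evaluating the antiderivative F(x) = -x^6/6 + x^5/5 - 2*x^3/3 at the endpoints):
  F(1) − F(−1) = -19/30 − (3/10) = -14/15.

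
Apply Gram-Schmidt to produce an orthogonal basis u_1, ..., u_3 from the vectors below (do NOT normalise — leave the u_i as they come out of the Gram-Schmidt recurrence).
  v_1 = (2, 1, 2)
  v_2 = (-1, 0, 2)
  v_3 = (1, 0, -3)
Orthogonal basis:
  u_1 = (2, 1, 2)
  u_2 = (-13/9, -2/9, 14/9)
  u_3 = (-2/41, 6/41, -1/41)

Apply the Gram-Schmidt recurrence
  u_1 = v_1
  u_i = v_i − Σ_{j<i} ((v_i · u_j) / (u_j · u_j)) · u_j.

Step by step this gives:
  u_1 = (2, 1, 2)
  u_2 = (-13/9, -2/9, 14/9)
  u_3 = (-2/41, 6/41, -1/41)

Orthogonality check:
  u_2 · u_1 = 0 (should be 0)
  u_3 · u_1 = 0 (should be 0)
  u_3 · u_2 = 0 (should be 0)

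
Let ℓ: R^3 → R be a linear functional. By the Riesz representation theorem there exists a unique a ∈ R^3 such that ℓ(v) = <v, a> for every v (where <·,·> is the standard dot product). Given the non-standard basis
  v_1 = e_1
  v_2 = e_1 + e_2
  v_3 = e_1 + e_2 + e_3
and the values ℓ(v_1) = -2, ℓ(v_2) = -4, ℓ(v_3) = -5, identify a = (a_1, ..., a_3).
a = (-2, -2, -1)

Write a = (a_1, ..., a_3) in the standard basis. For each basis vector v_i, ℓ(v_i) = <v_i, a> is a linear equation in the a_j's. Collect the n equations into a matrix system V a = ℓ, where row i of V is v_i (expressed in the standard basis). Since V is invertible (lower-triangular with 1s on the diagonal, up to permutation), solve by back-substitution:
  V =
[[1, 0, 0],
 [1, 1, 0],
 [1, 1, 1]]
  V a = (-2, -4, -5)
Solving gives a = (-2, -2, -1).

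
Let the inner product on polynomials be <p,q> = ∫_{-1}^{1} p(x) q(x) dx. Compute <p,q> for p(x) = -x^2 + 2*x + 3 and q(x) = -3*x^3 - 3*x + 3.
<p,q> = 48/5

Expand the product: p(x)·q(x) = 3*x^5 - 6*x^4 - 6*x^3 - 9*x^2 - 3*x + 9.
∫_{-1}^{1} of each monomial x^k gives [2/(k+1) if k even, 0 if k odd]. Integrating term-by-term (or equivalently evaluating the antiderivative F(x) = x^6/2 - 6*x^5/5 - 3*x^4/2 - 3*x^3 - 3*x^2/2 + 9*x at the endpoints):
  F(1) − F(−1) = 23/10 − (-73/10) = 48/5.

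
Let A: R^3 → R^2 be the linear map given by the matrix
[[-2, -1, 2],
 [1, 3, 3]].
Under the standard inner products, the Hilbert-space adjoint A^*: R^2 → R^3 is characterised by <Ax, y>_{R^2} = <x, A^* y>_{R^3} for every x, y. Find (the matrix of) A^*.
A^* = A^T =
[[-2, 1],
 [-1, 3],
 [2, 3]]

For real matrices with standard dot products, the defining identity <Ax, y> = <x, A^* y> gives (Ax)^T y = x^T (A^*) y, i.e. x^T A^T y = x^T (A^*) y. Since this holds for all x, y, we must have A^* = A^T. Therefore
A^* =
[[-2, 1],
 [-1, 3],
 [2, 3]].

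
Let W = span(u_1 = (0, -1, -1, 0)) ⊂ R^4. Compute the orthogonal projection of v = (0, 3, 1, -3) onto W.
proj_W(v) = (0, 2, 2, 0)

Set up U = [u_1 | ... | u_1] ∈ R^(4×1). The projector onto W = col(U) is P = U (U^T U)^(-1) U^T.
Compute U^T U =
  [2],
and U^T v = (-4).
Solve U^T U · c = U^T v for the coefficients: c = (-2). The projection is proj_W(v) = U c.
Check: (v - proj_W(v)) · u_1 = 0  (should be 0).
Result: proj_W(v) = (0, 2, 2, 0).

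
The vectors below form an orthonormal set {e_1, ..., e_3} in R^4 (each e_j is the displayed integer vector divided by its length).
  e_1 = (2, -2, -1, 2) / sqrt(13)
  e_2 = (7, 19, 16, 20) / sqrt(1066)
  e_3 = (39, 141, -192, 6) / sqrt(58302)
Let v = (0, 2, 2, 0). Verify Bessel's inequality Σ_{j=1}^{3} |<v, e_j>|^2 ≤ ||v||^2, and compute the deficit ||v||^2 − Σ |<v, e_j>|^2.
Σ |<v, e_j>|^2 = 596/79; ||v||^2 = 8; deficit = 36/79

Write each e_j = u_j / sqrt(<u_j, u_j>) where u_j is the displayed integer vector. Then <v, e_j> = <v, u_j> / sqrt(<u_j, u_j>), so |<v, e_j>|^2 = <v, u_j>^2 / <u_j, u_j>.
Coefficients: <v, e_1> = -6/sqrt(13), <v, e_2> = 70/sqrt(1066), <v, e_3> = -102/sqrt(58302).
Square and sum: Σ |<v, e_j>|^2 = 596/79.
Compute ||v||^2 = v·v = 8.
Deficit = 8 − 596/79 = 36/79 ≥ 0, confirming Bessel's inequality. (The deficit equals ||v − Σ <v,e_j> e_j||^2, the squared distance from v to span{e_j}.)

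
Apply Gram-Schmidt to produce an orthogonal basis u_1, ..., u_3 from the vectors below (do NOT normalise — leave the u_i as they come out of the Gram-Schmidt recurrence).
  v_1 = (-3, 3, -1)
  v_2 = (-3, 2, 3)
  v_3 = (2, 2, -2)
Orthogonal basis:
  u_1 = (-3, 3, -1)
  u_2 = (-21/19, 2/19, 69/19)
  u_3 = (220/137, 240/137, 60/137)

Apply the Gram-Schmidt recurrence
  u_1 = v_1
  u_i = v_i − Σ_{j<i} ((v_i · u_j) / (u_j · u_j)) · u_j.

Step by step this gives:
  u_1 = (-3, 3, -1)
  u_2 = (-21/19, 2/19, 69/19)
  u_3 = (220/137, 240/137, 60/137)

Orthogonality check:
  u_2 · u_1 = 0 (should be 0)
  u_3 · u_1 = 0 (should be 0)
  u_3 · u_2 = 0 (should be 0)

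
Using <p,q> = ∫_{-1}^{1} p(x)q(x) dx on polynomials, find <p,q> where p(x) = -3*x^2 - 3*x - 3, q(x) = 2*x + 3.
<p,q> = -28

Expand the product: p(x)·q(x) = -6*x^3 - 15*x^2 - 15*x - 9.
∫_{-1}^{1} of each monomial x^k gives [2/(k+1) if k even, 0 if k odd]. Integrating term-by-term (or equivalently evaluating the antiderivative F(x) = -3*x^4/2 - 5*x^3 - 15*x^2/2 - 9*x at the endpoints):
  F(1) − F(−1) = -23 − (5) = -28.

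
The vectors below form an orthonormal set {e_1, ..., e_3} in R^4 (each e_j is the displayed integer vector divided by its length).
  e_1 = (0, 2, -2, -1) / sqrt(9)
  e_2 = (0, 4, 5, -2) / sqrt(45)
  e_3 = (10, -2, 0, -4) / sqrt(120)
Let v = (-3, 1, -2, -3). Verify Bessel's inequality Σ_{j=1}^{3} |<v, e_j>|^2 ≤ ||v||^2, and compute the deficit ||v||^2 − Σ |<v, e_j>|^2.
Σ |<v, e_j>|^2 = 37/3; ||v||^2 = 23; deficit = 32/3

Write each e_j = u_j / sqrt(<u_j, u_j>) where u_j is the displayed integer vector. Then <v, e_j> = <v, u_j> / sqrt(<u_j, u_j>), so |<v, e_j>|^2 = <v, u_j>^2 / <u_j, u_j>.
Coefficients: <v, e_1> = 9/sqrt(9), <v, e_2> = 0/sqrt(45), <v, e_3> = -20/sqrt(120).
Square and sum: Σ |<v, e_j>|^2 = 37/3.
Compute ||v||^2 = v·v = 23.
Deficit = 23 − 37/3 = 32/3 ≥ 0, confirming Bessel's inequality. (The deficit equals ||v − Σ <v,e_j> e_j||^2, the squared distance from v to span{e_j}.)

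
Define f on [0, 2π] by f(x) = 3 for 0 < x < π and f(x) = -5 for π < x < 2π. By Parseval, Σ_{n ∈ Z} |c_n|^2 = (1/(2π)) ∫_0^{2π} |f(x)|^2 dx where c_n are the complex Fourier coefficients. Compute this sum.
Σ |c_n|^2 = 17

Parseval equates the L^2 energy of f (normalised by 1/(2π)) with the ℓ^2 sum of its Fourier coefficients: (1/(2π)) ∫_0^{2π} |f|^2 = Σ |c_n|^2.
Compute the left side: (1/(2π)) [∫_0^π 3^2 dx + ∫_π^{2π} (-5)^2 dx] = (1/(2π)) · (9π + 25π) = (9 + 25)/2 = 17.
So Σ_{n ∈ Z} |c_n|^2 = 17.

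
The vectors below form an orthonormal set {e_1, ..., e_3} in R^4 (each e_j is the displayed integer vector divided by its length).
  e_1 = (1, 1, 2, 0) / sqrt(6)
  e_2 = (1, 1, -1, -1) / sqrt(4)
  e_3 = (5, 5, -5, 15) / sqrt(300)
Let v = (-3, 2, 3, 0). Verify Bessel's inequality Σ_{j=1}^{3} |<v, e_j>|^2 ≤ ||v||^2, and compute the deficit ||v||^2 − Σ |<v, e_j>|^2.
Σ |<v, e_j>|^2 = 19/2; ||v||^2 = 22; deficit = 25/2

Write each e_j = u_j / sqrt(<u_j, u_j>) where u_j is the displayed integer vector. Then <v, e_j> = <v, u_j> / sqrt(<u_j, u_j>), so |<v, e_j>|^2 = <v, u_j>^2 / <u_j, u_j>.
Coefficients: <v, e_1> = 5/sqrt(6), <v, e_2> = -4/sqrt(4), <v, e_3> = -20/sqrt(300).
Square and sum: Σ |<v, e_j>|^2 = 19/2.
Compute ||v||^2 = v·v = 22.
Deficit = 22 − 19/2 = 25/2 ≥ 0, confirming Bessel's inequality. (The deficit equals ||v − Σ <v,e_j> e_j||^2, the squared distance from v to span{e_j}.)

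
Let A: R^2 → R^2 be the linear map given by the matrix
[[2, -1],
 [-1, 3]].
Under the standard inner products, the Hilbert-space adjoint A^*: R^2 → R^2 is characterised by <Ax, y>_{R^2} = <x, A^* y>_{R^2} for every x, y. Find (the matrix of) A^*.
A^* = A^T =
[[2, -1],
 [-1, 3]]

For real matrices with standard dot products, the defining identity <Ax, y> = <x, A^* y> gives (Ax)^T y = x^T (A^*) y, i.e. x^T A^T y = x^T (A^*) y. Since this holds for all x, y, we must have A^* = A^T. Therefore
A^* =
[[2, -1],
 [-1, 3]].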